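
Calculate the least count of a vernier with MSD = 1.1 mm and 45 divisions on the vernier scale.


LC = MSD / n_div
= 1.1 / 45
= 0.0244

0.0244


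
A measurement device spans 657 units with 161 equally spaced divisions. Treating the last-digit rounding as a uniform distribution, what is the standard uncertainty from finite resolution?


resolution = range / divisions
resolution = 657 / 161 = 4.0807453
u_res = resolution / (2*sqrt(3))
u_res = 4.0807453 / 3.4641016
u_res = 1.1780

1.1780


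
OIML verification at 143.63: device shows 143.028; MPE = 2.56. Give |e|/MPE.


e = indication - reference = 143.028 - 143.63 = -0.6020
|e| = 0.6020
ratio = |e| / MPE = 0.6020 / 2.56
ratio = 0.2352

0.2352


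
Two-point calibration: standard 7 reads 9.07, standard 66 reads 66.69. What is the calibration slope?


slope = (y2 - y1) / (x2 - x1)
= (66.69 - 9.07) / (66 - 7)
= 57.6200 / 59
= 0.9766

0.9766


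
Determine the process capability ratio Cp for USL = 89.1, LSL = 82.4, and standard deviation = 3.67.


Cp = (USL - LSL) / (6 * sigma)
= (89.1 - 82.4) / (6 * 3.67)
= 6.7000 / 22.0200
= 0.3043

0.3043


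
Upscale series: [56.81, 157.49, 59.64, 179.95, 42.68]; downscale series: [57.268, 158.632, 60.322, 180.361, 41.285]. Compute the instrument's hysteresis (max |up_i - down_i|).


|56.81 - 57.268| = 0.4580
|157.49 - 158.632| = 1.1420
|59.64 - 60.322| = 0.6820
|179.95 - 180.361| = 0.4110
|42.68 - 41.285| = 1.3950
hysteresis = max(diffs) = 1.3950

1.3950


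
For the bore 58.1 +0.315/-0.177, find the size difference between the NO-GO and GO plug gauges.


GO = nominal - lower_tol (smallest hole = maximum material condition)
GO = 58.1 - 0.177 = 57.923
NO-GO = nominal + upper_tol (largest hole = least material condition)
NO-GO = 58.1 + 0.315 = 58.415
spread = NO-GO - GO = 58.415 - 57.923 = 0.4920

0.4920


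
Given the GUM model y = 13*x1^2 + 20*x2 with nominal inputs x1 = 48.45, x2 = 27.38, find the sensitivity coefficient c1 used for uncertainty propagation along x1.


y = 13*x1^2 + 20*x2
dy/dx1 = 2*13*x1
Evaluate at x1 = 48.45: c1 = 26 * 48.45
c1 = 1259.7000

1259.7000


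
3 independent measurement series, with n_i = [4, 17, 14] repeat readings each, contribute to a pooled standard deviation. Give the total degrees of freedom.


nu = sum_i (n_i - 1)
nu = ((4 - 1) + (17 - 1) + (14 - 1))
nu = 3 + 16 + 13
nu = 32

32


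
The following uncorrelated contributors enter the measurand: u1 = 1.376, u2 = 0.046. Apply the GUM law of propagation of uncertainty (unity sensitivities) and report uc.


uc = sqrt(1.376^2 + 0.046^2)
uc = sqrt(1.895492)
uc = 1.3768

1.3768


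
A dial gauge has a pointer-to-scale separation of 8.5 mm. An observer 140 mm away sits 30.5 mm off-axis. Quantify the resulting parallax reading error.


error = h * offset / d
= 8.5 * 30.5 / 140
= 1.8518

1.8518


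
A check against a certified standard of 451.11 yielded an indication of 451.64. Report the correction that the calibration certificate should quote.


Correction = standard - reading
= 451.11 - 451.64
= -0.5300

-0.5300


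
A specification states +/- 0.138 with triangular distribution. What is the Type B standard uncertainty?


u_B = half_width / sqrt(6)
u_B = 0.138 / 2.4494897
u_B = 0.0563

0.0563


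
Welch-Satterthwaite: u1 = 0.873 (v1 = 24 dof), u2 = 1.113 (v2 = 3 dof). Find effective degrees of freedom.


uc = sqrt(u1^2 + u2^2) = sqrt(0.873^2 + 1.113^2) = 1.414531
v_eff = uc^4 / (u1^4/v1 + u2^4/v2)
= 1.414531^4 / (0.873^4/24 + 1.113^4/3)
= 4.0035926 / 0.5357179
v_eff = 7.4733

7.4733


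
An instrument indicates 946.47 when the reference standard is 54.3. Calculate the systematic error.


Systematic error = measured - true
= 946.47 - 54.3
= 892.1700

892.1700


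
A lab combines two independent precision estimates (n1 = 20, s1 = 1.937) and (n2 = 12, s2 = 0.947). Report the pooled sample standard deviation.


s_p = sqrt(((n1-1)*s1^2 + (n2-1)*s2^2) / (n1+n2-2))
numerator = (20-1)*1.937^2 + (12-1)*0.947^2 = 71.287411 + 9.864899 = 81.15231
denominator = 20 + 12 - 2 = 30
s_p^2 = 81.15231 / 30 = 2.705077
s_p = sqrt(2.705077) = 1.6447

1.6447


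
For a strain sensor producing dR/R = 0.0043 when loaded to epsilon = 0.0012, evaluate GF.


GF = (dR/R) / epsilon
= 0.0043 / 0.0012
= 3.5833

3.5833


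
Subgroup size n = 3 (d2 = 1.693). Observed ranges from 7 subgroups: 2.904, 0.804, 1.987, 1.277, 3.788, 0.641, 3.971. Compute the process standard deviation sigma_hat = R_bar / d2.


R_bar = (2.904 + 0.804 + 1.987 + 1.277 + 3.788 + 0.641 + 3.971) / 7
R_bar = 15.372 / 7 = 2.196
sigma_hat = R_bar / d2 = 2.196 / 1.693 = 1.2971

1.2971


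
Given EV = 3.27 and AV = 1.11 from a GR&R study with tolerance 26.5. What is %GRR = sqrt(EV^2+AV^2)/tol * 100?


GRR = sqrt(EV^2 + AV^2) = sqrt(3.27^2 + 1.11^2) = 3.4532593
%GRR = GRR / tol * 100 = 3.4532593 / 26.5 * 100
%GRR = 13.0312

13.0312


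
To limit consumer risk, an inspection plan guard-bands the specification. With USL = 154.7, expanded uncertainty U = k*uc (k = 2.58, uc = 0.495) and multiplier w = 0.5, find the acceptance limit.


U = k * uc = 2.58 * 0.495 = 1.2771
guard band g = w * U = 0.5 * 1.2771 = 0.63855
AL = USL - g = 154.7 - 0.63855
AL = 154.0614

154.0614


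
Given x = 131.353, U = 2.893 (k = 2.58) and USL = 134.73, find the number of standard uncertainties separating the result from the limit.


u = U / k = 2.893 / 2.58 = 1.1213178
margin = |USL - x| = |134.73 - 131.353| = 3.377
z = margin / u = 3.377 / 1.1213178
z = 3.0116

3.0116


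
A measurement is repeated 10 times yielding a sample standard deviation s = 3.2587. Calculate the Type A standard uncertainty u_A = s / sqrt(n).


u_A = s / sqrt(n)
u_A = 3.2587 / sqrt(10)
u_A = 3.2587 / 3.1622777
u_A = 1.0305

1.0305


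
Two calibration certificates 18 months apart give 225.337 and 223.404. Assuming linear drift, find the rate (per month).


rate = (v2 - v1) / months
= (223.404 - 225.337) / 18
= -1.9330 / 18
= -0.1074

-0.1074


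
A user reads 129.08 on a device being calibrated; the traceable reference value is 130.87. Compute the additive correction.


Correction = standard - reading
= 130.87 - 129.08
= 1.7900

1.7900


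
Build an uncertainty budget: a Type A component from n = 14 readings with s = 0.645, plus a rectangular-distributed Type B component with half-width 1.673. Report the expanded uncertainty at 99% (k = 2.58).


u_A = s / sqrt(n) = 0.645 / sqrt(14) = 0.1723835
u_B = half_width / sqrt(3) = 1.673 / sqrt(3) = 0.965907
uc = sqrt(u_A^2 + u_B^2) = sqrt(0.1723835^2 + 0.965907^2) = 0.9811689
U = k * uc = 2.58 * 0.9811689
U = 2.5314

2.5314


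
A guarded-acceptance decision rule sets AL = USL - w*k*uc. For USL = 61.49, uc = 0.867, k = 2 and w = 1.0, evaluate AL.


U = k * uc = 2 * 0.867 = 1.734
guard band g = w * U = 1.0 * 1.734 = 1.734
AL = USL - g = 61.49 - 1.734
AL = 59.7560

59.7560


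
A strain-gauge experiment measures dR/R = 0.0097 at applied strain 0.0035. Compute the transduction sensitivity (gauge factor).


GF = (dR/R) / epsilon
= 0.0097 / 0.0035
= 2.7714

2.7714


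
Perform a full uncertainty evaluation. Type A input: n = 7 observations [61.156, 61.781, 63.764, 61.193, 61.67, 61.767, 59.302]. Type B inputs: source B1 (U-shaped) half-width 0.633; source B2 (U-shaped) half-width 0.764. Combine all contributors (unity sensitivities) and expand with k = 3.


mean = (61.156 + 61.781 + 63.764 + 61.193 + 61.67 + 61.767 + 59.302) / 7 = 61.519
s = sqrt(sum((x - mean)^2)/(n-1)) = 1.3131456
u_A = s / sqrt(n) = 1.3131456 / sqrt(7) = 0.49632238
u_B1 = 0.633 / sqrt(2) = 0.44759859
u_B2 = 0.764 / sqrt(2) = 0.54022958
uc = sqrt(0.49632238^2 + 0.44759859^2 + 0.54022958^2) = 0.85937675
U = k * uc = 3 * 0.85937675
U = 2.5781

2.5781


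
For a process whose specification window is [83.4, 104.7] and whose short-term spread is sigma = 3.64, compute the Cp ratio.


Cp = (USL - LSL) / (6 * sigma)
= (104.7 - 83.4) / (6 * 3.64)
= 21.3000 / 21.8400
= 0.9753

0.9753


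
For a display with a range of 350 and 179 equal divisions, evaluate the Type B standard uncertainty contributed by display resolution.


resolution = range / divisions
resolution = 350 / 179 = 1.9553073
u_res = resolution / (2*sqrt(3))
u_res = 1.9553073 / 3.4641016
u_res = 0.5644

0.5644


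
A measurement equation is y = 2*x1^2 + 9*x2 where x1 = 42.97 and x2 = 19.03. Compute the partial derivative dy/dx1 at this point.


y = 2*x1^2 + 9*x2
dy/dx1 = 2*2*x1
Evaluate at x1 = 42.97: c1 = 4 * 42.97
c1 = 171.8800

171.8800


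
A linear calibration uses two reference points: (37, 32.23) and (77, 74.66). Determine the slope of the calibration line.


slope = (y2 - y1) / (x2 - x1)
= (74.66 - 32.23) / (77 - 37)
= 42.4300 / 40
= 1.0608

1.0608


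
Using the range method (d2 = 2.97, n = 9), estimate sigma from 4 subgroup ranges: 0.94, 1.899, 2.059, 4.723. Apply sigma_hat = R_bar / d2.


R_bar = (0.94 + 1.899 + 2.059 + 4.723) / 4
R_bar = 9.621 / 4 = 2.40525
sigma_hat = R_bar / d2 = 2.40525 / 2.97 = 0.8098

0.8098


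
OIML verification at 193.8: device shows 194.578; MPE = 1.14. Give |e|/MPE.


e = indication - reference = 194.578 - 193.8 = 0.7780
|e| = 0.7780
ratio = |e| / MPE = 0.7780 / 1.14
ratio = 0.6825

0.6825


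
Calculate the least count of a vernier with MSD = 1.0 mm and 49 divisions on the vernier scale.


LC = MSD / n_div
= 1.0 / 49
= 0.0204

0.0204


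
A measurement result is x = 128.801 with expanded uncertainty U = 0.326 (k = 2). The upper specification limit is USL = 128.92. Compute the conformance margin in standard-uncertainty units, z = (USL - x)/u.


u = U / k = 0.326 / 2 = 0.163
margin = |USL - x| = |128.92 - 128.801| = 0.119
z = margin / u = 0.119 / 0.163
z = 0.7301

0.7301


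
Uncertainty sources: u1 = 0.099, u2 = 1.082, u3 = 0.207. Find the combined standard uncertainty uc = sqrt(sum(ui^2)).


uc = sqrt(0.099^2 + 1.082^2 + 0.207^2)
uc = sqrt(1.223374)
uc = 1.1061

1.1061


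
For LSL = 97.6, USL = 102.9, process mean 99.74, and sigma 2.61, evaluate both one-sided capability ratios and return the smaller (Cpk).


Cpu = (USL - mean) / (3*sigma) = (102.9 - 99.74) / (3*2.61) = 0.4036
Cpl = (mean - LSL) / (3*sigma) = (99.74 - 97.6) / (3*2.61) = 0.2733
Cpk = min(Cpu, Cpl) = 0.2733

0.2733


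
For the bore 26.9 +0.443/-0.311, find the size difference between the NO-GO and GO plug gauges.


GO = nominal - lower_tol (smallest hole = maximum material condition)
GO = 26.9 - 0.311 = 26.589
NO-GO = nominal + upper_tol (largest hole = least material condition)
NO-GO = 26.9 + 0.443 = 27.343
spread = NO-GO - GO = 27.343 - 26.589 = 0.7540

0.7540


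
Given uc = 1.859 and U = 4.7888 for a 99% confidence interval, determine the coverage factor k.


k = U / uc
k = 4.7888 / 1.859
k = 2.576

2.576


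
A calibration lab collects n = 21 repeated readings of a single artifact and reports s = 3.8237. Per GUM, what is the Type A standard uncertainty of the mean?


u_A = s / sqrt(n)
u_A = 3.8237 / sqrt(21)
u_A = 3.8237 / 4.5825757
u_A = 0.8344

0.8344


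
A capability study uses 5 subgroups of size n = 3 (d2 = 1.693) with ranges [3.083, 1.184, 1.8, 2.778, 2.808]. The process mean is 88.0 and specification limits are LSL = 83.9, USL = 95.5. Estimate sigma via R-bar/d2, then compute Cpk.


R_bar = (3.083 + 1.184 + 1.8 + 2.778 + 2.808) / 5 = 2.3306
sigma = R_bar / d2 = 2.3306 / 1.693 = 1.3766096
Cp = (USL - LSL)/(6*sigma) = (95.5 - 83.9)/(6*1.3766096) = 1.4044
Cpu = (95.5 - 88.0)/(3*1.3766096) = 1.8161
Cpl = (88.0 - 83.9)/(3*1.3766096) = 0.9928
Cpk = min(Cpu, Cpl) = 0.9928

0.9928


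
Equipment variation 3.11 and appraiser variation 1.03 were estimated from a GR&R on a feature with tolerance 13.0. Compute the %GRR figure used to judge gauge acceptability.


GRR = sqrt(EV^2 + AV^2) = sqrt(3.11^2 + 1.03^2) = 3.2761258
%GRR = GRR / tol * 100 = 3.2761258 / 13.0 * 100
%GRR = 25.2010

25.2010


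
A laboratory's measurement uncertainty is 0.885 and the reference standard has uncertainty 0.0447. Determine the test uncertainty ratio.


TUR = u_lab / u_ref
= 0.885 / 0.0447
= 19.7987

19.7987


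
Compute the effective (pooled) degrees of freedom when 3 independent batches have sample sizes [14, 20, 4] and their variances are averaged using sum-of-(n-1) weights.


nu = sum_i (n_i - 1)
nu = ((14 - 1) + (20 - 1) + (4 - 1))
nu = 13 + 19 + 3
nu = 35

35


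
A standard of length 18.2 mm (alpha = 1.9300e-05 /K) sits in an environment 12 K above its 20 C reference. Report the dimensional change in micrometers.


dL = L * alpha * dT
= 18.2 * 1.9300e-05 * 12
= 0.0042151 mm
dL_um = 0.0042151 * 1000 = 4.2151 um

4.2151


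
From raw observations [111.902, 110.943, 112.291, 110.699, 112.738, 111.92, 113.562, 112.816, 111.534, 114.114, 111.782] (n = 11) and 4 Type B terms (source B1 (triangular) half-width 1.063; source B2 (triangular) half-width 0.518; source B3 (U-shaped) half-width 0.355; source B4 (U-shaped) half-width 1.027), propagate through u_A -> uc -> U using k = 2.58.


mean = (111.902 + 110.943 + 112.291 + 110.699 + 112.738 + 111.92 + 113.562 + 112.816 + 111.534 + 114.114 + 111.782) / 11 = 112.2091818
s = sqrt(sum((x - mean)^2)/(n-1)) = 1.0398667
u_A = s / sqrt(n) = 1.0398667 / sqrt(11) = 0.31353161
u_B1 = 1.063 / sqrt(6) = 0.43396793
u_B2 = 0.518 / sqrt(6) = 0.21147261
u_B3 = 0.355 / sqrt(2) = 0.25102291
u_B4 = 1.027 / sqrt(2) = 0.72619866
uc = sqrt(0.31353161^2 + 0.43396793^2 + 0.21147261^2 + 0.25102291^2 + 0.72619866^2) = 0.96006661
U = k * uc = 2.58 * 0.96006661
U = 2.4770

2.4770


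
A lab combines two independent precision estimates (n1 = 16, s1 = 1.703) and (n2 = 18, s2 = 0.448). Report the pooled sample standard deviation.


s_p = sqrt(((n1-1)*s1^2 + (n2-1)*s2^2) / (n1+n2-2))
numerator = (16-1)*1.703^2 + (18-1)*0.448^2 = 43.503135 + 3.411968 = 46.915103
denominator = 16 + 18 - 2 = 32
s_p^2 = 46.915103 / 32 = 1.466097
s_p = sqrt(1.466097) = 1.2108

1.2108


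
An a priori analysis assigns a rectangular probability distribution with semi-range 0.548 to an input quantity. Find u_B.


u_B = half_width / sqrt(3)
u_B = 0.548 / 1.7320508
u_B = 0.3164

0.3164


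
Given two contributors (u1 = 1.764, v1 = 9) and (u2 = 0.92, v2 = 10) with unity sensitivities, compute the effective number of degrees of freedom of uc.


uc = sqrt(u1^2 + u2^2) = sqrt(1.764^2 + 0.92^2) = 1.9894964
v_eff = uc^4 / (u1^4/v1 + u2^4/v2)
= 1.9894964^4 / (1.764^4/9 + 0.92^4/10)
= 15.666523 / 1.1474895
v_eff = 13.6529

13.6529


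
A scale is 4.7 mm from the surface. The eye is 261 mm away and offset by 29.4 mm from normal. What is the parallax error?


error = h * offset / d
= 4.7 * 29.4 / 261
= 0.5294

0.5294


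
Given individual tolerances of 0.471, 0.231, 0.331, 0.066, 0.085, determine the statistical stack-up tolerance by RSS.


RSS = sqrt(0.471^2 + 0.231^2 + 0.331^2 + 0.066^2 + 0.085^2)
= sqrt(0.396344)
= 0.6296

0.6296


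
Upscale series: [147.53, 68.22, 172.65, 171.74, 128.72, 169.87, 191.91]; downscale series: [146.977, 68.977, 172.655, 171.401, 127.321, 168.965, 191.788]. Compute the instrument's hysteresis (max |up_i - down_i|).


|147.53 - 146.977| = 0.5530
|68.22 - 68.977| = 0.7570
|172.65 - 172.655| = 0.0050
|171.74 - 171.401| = 0.3390
|128.72 - 127.321| = 1.3990
|169.87 - 168.965| = 0.9050
|191.91 - 191.788| = 0.1220
hysteresis = max(diffs) = 1.3990

1.3990


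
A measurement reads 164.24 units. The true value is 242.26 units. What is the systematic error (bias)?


Systematic error = measured - true
= 164.24 - 242.26
= -78.0200

-78.0200


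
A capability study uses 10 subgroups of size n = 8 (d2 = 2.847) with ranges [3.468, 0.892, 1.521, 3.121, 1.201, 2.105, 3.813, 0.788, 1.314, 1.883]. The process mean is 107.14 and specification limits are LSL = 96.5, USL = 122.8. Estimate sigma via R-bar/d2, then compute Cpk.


R_bar = (3.468 + 0.892 + 1.521 + 3.121 + 1.201 + 2.105 + 3.813 + 0.788 + 1.314 + 1.883) / 10 = 2.0106
sigma = R_bar / d2 = 2.0106 / 2.847 = 0.70621707
Cp = (USL - LSL)/(6*sigma) = (122.8 - 96.5)/(6*0.70621707) = 6.2068
Cpu = (122.8 - 107.14)/(3*0.70621707) = 7.3915
Cpl = (107.14 - 96.5)/(3*0.70621707) = 5.0221
Cpk = min(Cpu, Cpl) = 5.0221

5.0221


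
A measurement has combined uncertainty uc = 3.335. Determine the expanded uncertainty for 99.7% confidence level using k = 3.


U = k * uc
U = 3 * 3.335
U = 10.0050

10.0050


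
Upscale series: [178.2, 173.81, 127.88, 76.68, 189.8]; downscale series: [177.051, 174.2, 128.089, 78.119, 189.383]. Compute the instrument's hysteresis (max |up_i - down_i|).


|178.2 - 177.051| = 1.1490
|173.81 - 174.2| = 0.3900
|127.88 - 128.089| = 0.2090
|76.68 - 78.119| = 1.4390
|189.8 - 189.383| = 0.4170
hysteresis = max(diffs) = 1.4390

1.4390


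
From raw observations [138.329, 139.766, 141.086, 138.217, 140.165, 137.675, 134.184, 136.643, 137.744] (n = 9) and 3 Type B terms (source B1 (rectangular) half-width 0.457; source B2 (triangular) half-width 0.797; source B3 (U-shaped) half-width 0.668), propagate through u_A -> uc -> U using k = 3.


mean = (138.329 + 139.766 + 141.086 + 138.217 + 140.165 + 137.675 + 134.184 + 136.643 + 137.744) / 9 = 138.201
s = sqrt(sum((x - mean)^2)/(n-1)) = 2.0523025
u_A = s / sqrt(n) = 2.0523025 / sqrt(9) = 0.68410083
u_B1 = 0.457 / sqrt(3) = 0.26384907
u_B2 = 0.797 / sqrt(6) = 0.32537389
u_B3 = 0.668 / sqrt(2) = 0.47234733
uc = sqrt(0.68410083^2 + 0.26384907^2 + 0.32537389^2 + 0.47234733^2) = 0.9309084
U = k * uc = 3 * 0.9309084
U = 2.7927

2.7927


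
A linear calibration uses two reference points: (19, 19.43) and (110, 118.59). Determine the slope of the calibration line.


slope = (y2 - y1) / (x2 - x1)
= (118.59 - 19.43) / (110 - 19)
= 99.1600 / 91
= 1.0897

1.0897


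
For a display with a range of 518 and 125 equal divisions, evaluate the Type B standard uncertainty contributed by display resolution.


resolution = range / divisions
resolution = 518 / 125 = 4.144
u_res = resolution / (2*sqrt(3))
u_res = 4.144 / 3.4641016
u_res = 1.1963

1.1963


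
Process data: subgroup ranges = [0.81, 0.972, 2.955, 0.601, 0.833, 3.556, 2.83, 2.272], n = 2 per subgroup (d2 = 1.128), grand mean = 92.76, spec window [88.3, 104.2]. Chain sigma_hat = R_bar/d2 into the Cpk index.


R_bar = (0.81 + 0.972 + 2.955 + 0.601 + 0.833 + 3.556 + 2.83 + 2.272) / 8 = 1.853625
sigma = R_bar / d2 = 1.853625 / 1.128 = 1.6432846
Cp = (USL - LSL)/(6*sigma) = (104.2 - 88.3)/(6*1.6432846) = 1.6126
Cpu = (104.2 - 92.76)/(3*1.6432846) = 2.3206
Cpl = (92.76 - 88.3)/(3*1.6432846) = 0.9047
Cpk = min(Cpu, Cpl) = 0.9047

0.9047


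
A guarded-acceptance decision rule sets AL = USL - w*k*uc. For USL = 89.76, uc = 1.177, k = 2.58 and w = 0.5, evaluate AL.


U = k * uc = 2.58 * 1.177 = 3.03666
guard band g = w * U = 0.5 * 3.03666 = 1.51833
AL = USL - g = 89.76 - 1.51833
AL = 88.2417

88.2417


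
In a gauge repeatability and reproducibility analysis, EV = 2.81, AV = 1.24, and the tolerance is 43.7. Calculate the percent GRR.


GRR = sqrt(EV^2 + AV^2) = sqrt(2.81^2 + 1.24^2) = 3.0714329
%GRR = GRR / tol * 100 = 3.0714329 / 43.7 * 100
%GRR = 7.0285

7.0285


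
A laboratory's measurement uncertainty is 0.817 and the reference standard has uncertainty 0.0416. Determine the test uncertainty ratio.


TUR = u_lab / u_ref
= 0.817 / 0.0416
= 19.6394

19.6394


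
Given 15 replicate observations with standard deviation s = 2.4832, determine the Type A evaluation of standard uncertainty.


u_A = s / sqrt(n)
u_A = 2.4832 / sqrt(15)
u_A = 2.4832 / 3.8729833
u_A = 0.6412

0.6412


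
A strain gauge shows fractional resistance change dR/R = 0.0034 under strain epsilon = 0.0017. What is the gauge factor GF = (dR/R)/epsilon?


GF = (dR/R) / epsilon
= 0.0034 / 0.0017
= 2.0000

2.0000


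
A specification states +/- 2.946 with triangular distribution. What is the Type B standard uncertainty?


u_B = half_width / sqrt(6)
u_B = 2.946 / 2.4494897
u_B = 1.2027

1.2027


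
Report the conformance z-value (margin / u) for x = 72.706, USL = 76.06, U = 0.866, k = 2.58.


u = U / k = 0.866 / 2.58 = 0.33565891
margin = |USL - x| = |76.06 - 72.706| = 3.354
z = margin / u = 3.354 / 0.33565891
z = 9.9923

9.9923


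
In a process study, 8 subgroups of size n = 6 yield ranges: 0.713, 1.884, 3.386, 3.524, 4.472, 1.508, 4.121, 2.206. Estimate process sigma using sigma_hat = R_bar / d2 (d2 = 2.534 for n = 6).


R_bar = (0.713 + 1.884 + 3.386 + 3.524 + 4.472 + 1.508 + 4.121 + 2.206) / 8
R_bar = 21.814 / 8 = 2.72675
sigma_hat = R_bar / d2 = 2.72675 / 2.534 = 1.0761

1.0761


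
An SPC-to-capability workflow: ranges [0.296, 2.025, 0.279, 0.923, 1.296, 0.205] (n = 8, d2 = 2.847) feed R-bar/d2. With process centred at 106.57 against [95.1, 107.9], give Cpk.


R_bar = (0.296 + 2.025 + 0.279 + 0.923 + 1.296 + 0.205) / 6 = 0.83733333
sigma = R_bar / d2 = 0.83733333 / 2.847 = 0.29411076
Cp = (USL - LSL)/(6*sigma) = (107.9 - 95.1)/(6*0.29411076) = 7.2535
Cpu = (107.9 - 106.57)/(3*0.29411076) = 1.5074
Cpl = (106.57 - 95.1)/(3*0.29411076) = 12.9996
Cpk = min(Cpu, Cpl) = 1.5074

1.5074


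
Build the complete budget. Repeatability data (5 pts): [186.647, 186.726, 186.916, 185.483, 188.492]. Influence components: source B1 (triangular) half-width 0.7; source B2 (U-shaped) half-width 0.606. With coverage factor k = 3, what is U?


mean = (186.647 + 186.726 + 186.916 + 185.483 + 188.492) / 5 = 186.8528
s = sqrt(sum((x - mean)^2)/(n-1)) = 1.0753784
u_A = s / sqrt(n) = 1.0753784 / sqrt(5) = 0.48092384
u_B1 = 0.7 / sqrt(6) = 0.2857738
u_B2 = 0.606 / sqrt(2) = 0.42850671
uc = sqrt(0.48092384^2 + 0.2857738^2 + 0.42850671^2) = 0.70467894
U = k * uc = 3 * 0.70467894
U = 2.1140

2.1140


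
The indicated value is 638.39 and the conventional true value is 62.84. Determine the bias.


Systematic error = measured - true
= 638.39 - 62.84
= 575.5500

575.5500


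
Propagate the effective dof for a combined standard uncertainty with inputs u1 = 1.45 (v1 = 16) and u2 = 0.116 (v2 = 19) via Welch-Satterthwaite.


uc = sqrt(u1^2 + u2^2) = sqrt(1.45^2 + 0.116^2) = 1.4546326
v_eff = uc^4 / (u1^4/v1 + u2^4/v2)
= 1.4546326^4 / (1.45^4/16 + 0.116^4/19)
= 4.4772698 / 0.27629117
v_eff = 16.2049

16.2049


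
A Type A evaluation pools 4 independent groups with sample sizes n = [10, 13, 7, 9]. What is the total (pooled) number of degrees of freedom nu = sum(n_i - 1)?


nu = sum_i (n_i - 1)
nu = ((10 - 1) + (13 - 1) + (7 - 1) + (9 - 1))
nu = 9 + 12 + 6 + 8
nu = 35

35


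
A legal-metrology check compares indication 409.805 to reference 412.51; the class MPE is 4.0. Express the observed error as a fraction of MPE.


e = indication - reference = 409.805 - 412.51 = -2.7050
|e| = 2.7050
ratio = |e| / MPE = 2.7050 / 4.0
ratio = 0.6763

0.6763


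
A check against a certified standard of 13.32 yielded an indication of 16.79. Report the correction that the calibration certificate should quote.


Correction = standard - reading
= 13.32 - 16.79
= -3.4700

-3.4700


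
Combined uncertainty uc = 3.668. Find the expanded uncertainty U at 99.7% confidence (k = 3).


U = k * uc
U = 3 * 3.668
U = 11.0040

11.0040


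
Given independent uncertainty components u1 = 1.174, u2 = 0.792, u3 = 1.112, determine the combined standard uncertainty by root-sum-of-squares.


uc = sqrt(1.174^2 + 0.792^2 + 1.112^2)
uc = sqrt(3.242084)
uc = 1.8006

1.8006


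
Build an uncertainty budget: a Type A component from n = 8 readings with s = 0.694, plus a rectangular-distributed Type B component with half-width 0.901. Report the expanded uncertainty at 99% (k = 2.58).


u_A = s / sqrt(n) = 0.694 / sqrt(8) = 0.24536605
u_B = half_width / sqrt(3) = 0.901 / sqrt(3) = 0.52019259
uc = sqrt(u_A^2 + u_B^2) = sqrt(0.24536605^2 + 0.52019259^2) = 0.57515635
U = k * uc = 2.58 * 0.57515635
U = 1.4839

1.4839


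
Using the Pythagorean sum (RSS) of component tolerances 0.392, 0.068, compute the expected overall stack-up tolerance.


RSS = sqrt(0.392^2 + 0.068^2)
= sqrt(0.158288)
= 0.3979

0.3979


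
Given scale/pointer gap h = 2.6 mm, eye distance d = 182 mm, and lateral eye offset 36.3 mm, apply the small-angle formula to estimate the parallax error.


error = h * offset / d
= 2.6 * 36.3 / 182
= 0.5186

0.5186


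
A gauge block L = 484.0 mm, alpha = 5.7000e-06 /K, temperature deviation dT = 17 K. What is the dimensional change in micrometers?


dL = L * alpha * dT
= 484.0 * 5.7000e-06 * 17
= 0.0468996 mm
dL_um = 0.0468996 * 1000 = 46.8996 um

46.8996


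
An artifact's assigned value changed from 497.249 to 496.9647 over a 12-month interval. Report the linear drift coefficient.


rate = (v2 - v1) / months
= (496.9647 - 497.249) / 12
= -0.2843 / 12
= -0.0237

-0.0237


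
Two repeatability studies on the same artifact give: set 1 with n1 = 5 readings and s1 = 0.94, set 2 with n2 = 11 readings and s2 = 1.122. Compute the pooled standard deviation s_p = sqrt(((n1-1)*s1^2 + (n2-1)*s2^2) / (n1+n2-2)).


s_p = sqrt(((n1-1)*s1^2 + (n2-1)*s2^2) / (n1+n2-2))
numerator = (5-1)*0.94^2 + (11-1)*1.122^2 = 3.5344 + 12.58884 = 16.12324
denominator = 5 + 11 - 2 = 14
s_p^2 = 16.12324 / 14 = 1.15166
s_p = sqrt(1.15166) = 1.0732

1.0732


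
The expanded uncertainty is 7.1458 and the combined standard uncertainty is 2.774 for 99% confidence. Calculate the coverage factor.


k = U / uc
k = 7.1458 / 2.774
k = 2.576

2.576


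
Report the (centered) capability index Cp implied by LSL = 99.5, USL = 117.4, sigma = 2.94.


Cp = (USL - LSL) / (6 * sigma)
= (117.4 - 99.5) / (6 * 2.94)
= 17.9000 / 17.6400
= 1.0147

1.0147


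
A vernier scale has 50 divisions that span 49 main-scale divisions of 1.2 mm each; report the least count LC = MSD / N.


LC = MSD / n_div
= 1.2 / 50
= 0.0240

0.0240


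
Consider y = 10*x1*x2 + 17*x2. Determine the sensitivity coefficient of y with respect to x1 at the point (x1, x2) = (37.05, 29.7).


y = 10*x1*x2 + 17*x2
dy/dx1 = 10*x2
Evaluate at x2 = 29.7: c1 = 10 * 29.7
c1 = 297.0000

297.0000


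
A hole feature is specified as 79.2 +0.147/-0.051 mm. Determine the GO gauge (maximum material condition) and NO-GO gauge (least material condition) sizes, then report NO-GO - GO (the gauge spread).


GO = nominal - lower_tol (smallest hole = maximum material condition)
GO = 79.2 - 0.051 = 79.149
NO-GO = nominal + upper_tol (largest hole = least material condition)
NO-GO = 79.2 + 0.147 = 79.347
spread = NO-GO - GO = 79.347 - 79.149 = 0.1980

0.1980


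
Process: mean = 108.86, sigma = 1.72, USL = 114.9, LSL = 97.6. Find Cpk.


Cpu = (USL - mean) / (3*sigma) = (114.9 - 108.86) / (3*1.72) = 1.1705
Cpl = (mean - LSL) / (3*sigma) = (108.86 - 97.6) / (3*1.72) = 2.1822
Cpk = min(Cpu, Cpl) = 1.1705

1.1705


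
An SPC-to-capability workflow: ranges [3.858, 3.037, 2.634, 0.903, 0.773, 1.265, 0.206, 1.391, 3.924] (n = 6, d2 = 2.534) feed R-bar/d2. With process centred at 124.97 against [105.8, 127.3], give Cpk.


R_bar = (3.858 + 3.037 + 2.634 + 0.903 + 0.773 + 1.265 + 0.206 + 1.391 + 3.924) / 9 = 1.999
sigma = R_bar / d2 = 1.999 / 2.534 = 0.78887135
Cp = (USL - LSL)/(6*sigma) = (127.3 - 105.8)/(6*0.78887135) = 4.5424
Cpu = (127.3 - 124.97)/(3*0.78887135) = 0.9845
Cpl = (124.97 - 105.8)/(3*0.78887135) = 8.1002
Cpk = min(Cpu, Cpl) = 0.9845

0.9845


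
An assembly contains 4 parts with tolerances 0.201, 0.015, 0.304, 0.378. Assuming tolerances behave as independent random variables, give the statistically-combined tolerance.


RSS = sqrt(0.201^2 + 0.015^2 + 0.304^2 + 0.378^2)
= sqrt(0.275926)
= 0.5253

0.5253


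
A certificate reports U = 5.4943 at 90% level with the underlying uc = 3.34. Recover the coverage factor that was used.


k = U / uc
k = 5.4943 / 3.34
k = 1.645

1.645


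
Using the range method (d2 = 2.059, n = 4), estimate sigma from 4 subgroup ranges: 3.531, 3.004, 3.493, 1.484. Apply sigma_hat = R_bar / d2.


R_bar = (3.531 + 3.004 + 3.493 + 1.484) / 4
R_bar = 11.512 / 4 = 2.878
sigma_hat = R_bar / d2 = 2.878 / 2.059 = 1.3978

1.3978


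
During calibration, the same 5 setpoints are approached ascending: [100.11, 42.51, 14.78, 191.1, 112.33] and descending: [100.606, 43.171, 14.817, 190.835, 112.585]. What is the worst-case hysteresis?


|100.11 - 100.606| = 0.4960
|42.51 - 43.171| = 0.6610
|14.78 - 14.817| = 0.0370
|191.1 - 190.835| = 0.2650
|112.33 - 112.585| = 0.2550
hysteresis = max(diffs) = 0.6610

0.6610


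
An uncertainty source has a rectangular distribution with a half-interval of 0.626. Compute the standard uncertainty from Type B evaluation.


u_B = half_width / sqrt(3)
u_B = 0.626 / 1.7320508
u_B = 0.3614

0.3614


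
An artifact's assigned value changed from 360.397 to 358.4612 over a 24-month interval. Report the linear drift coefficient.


rate = (v2 - v1) / months
= (358.4612 - 360.397) / 24
= -1.9358 / 24
= -0.0807

-0.0807


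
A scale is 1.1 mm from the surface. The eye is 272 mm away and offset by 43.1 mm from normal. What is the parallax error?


error = h * offset / d
= 1.1 * 43.1 / 272
= 0.1743

0.1743


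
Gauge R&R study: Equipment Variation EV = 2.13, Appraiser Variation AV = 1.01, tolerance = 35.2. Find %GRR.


GRR = sqrt(EV^2 + AV^2) = sqrt(2.13^2 + 1.01^2) = 2.357329
%GRR = GRR / tol * 100 = 2.357329 / 35.2 * 100
%GRR = 6.6970

6.6970


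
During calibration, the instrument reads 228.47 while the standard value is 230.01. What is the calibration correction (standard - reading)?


Correction = standard - reading
= 230.01 - 228.47
= 1.5400

1.5400


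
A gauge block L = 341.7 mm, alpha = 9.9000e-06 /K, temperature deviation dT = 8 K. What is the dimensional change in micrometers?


dL = L * alpha * dT
= 341.7 * 9.9000e-06 * 8
= 0.0270626 mm
dL_um = 0.0270626 * 1000 = 27.0626 um

27.0626


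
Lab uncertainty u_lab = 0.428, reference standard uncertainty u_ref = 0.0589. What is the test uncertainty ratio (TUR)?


TUR = u_lab / u_ref
= 0.428 / 0.0589
= 7.2666

7.2666


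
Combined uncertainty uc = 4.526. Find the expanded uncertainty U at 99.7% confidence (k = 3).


U = k * uc
U = 3 * 4.526
U = 13.5780

13.5780


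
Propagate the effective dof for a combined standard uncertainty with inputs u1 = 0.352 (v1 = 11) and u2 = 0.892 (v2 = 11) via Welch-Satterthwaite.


uc = sqrt(u1^2 + u2^2) = sqrt(0.352^2 + 0.892^2) = 0.95894108
v_eff = uc^4 / (u1^4/v1 + u2^4/v2)
= 0.95894108^4 / (0.352^4/11 + 0.892^4/11)
= 0.8456053 / 0.058948491
v_eff = 14.3448

14.3448


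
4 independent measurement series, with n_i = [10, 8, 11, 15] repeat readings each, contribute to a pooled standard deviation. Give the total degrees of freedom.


nu = sum_i (n_i - 1)
nu = ((10 - 1) + (8 - 1) + (11 - 1) + (15 - 1))
nu = 9 + 7 + 10 + 14
nu = 40

40


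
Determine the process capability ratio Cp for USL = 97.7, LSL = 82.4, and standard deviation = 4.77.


Cp = (USL - LSL) / (6 * sigma)
= (97.7 - 82.4) / (6 * 4.77)
= 15.3000 / 28.6200
= 0.5346

0.5346


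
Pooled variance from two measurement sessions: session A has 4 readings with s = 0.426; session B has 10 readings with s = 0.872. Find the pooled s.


s_p = sqrt(((n1-1)*s1^2 + (n2-1)*s2^2) / (n1+n2-2))
numerator = (4-1)*0.426^2 + (10-1)*0.872^2 = 0.544428 + 6.843456 = 7.387884
denominator = 4 + 10 - 2 = 12
s_p^2 = 7.387884 / 12 = 0.615657
s_p = sqrt(0.615657) = 0.7846

0.7846


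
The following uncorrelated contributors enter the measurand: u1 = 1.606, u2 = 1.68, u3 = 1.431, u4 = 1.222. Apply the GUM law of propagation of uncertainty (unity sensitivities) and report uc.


uc = sqrt(1.606^2 + 1.68^2 + 1.431^2 + 1.222^2)
uc = sqrt(8.942681)
uc = 2.9904

2.9904


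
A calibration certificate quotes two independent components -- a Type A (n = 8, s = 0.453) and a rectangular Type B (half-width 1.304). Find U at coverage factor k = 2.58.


u_A = s / sqrt(n) = 0.453 / sqrt(8) = 0.16015969
u_B = half_width / sqrt(3) = 1.304 / sqrt(3) = 0.75286475
uc = sqrt(u_A^2 + u_B^2) = sqrt(0.16015969^2 + 0.75286475^2) = 0.76971193
U = k * uc = 2.58 * 0.76971193
U = 1.9859

1.9859


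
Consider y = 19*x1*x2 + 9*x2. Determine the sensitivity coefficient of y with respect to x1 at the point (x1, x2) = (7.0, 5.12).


y = 19*x1*x2 + 9*x2
dy/dx1 = 19*x2
Evaluate at x2 = 5.12: c1 = 19 * 5.12
c1 = 97.2800

97.2800


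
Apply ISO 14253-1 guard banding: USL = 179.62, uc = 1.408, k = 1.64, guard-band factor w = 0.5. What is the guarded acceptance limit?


U = k * uc = 1.64 * 1.408 = 2.30912
guard band g = w * U = 0.5 * 2.30912 = 1.15456
AL = USL - g = 179.62 - 1.15456
AL = 178.4654

178.4654


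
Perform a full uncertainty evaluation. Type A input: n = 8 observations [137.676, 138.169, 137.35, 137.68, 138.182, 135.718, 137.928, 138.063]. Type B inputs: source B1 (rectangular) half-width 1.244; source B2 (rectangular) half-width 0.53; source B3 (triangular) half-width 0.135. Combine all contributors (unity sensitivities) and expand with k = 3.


mean = (137.676 + 138.169 + 137.35 + 137.68 + 138.182 + 135.718 + 137.928 + 138.063) / 8 = 137.59575
s = sqrt(sum((x - mean)^2)/(n-1)) = 0.81072221
u_A = s / sqrt(n) = 0.81072221 / sqrt(8) = 0.28663359
u_B1 = 1.244 / sqrt(3) = 0.71822373
u_B2 = 0.53 / sqrt(3) = 0.30599564
u_B3 = 0.135 / sqrt(6) = 0.055113519
uc = sqrt(0.28663359^2 + 0.71822373^2 + 0.30599564^2 + 0.055113519^2) = 0.83347164
U = k * uc = 3 * 0.83347164
U = 2.5004

2.5004


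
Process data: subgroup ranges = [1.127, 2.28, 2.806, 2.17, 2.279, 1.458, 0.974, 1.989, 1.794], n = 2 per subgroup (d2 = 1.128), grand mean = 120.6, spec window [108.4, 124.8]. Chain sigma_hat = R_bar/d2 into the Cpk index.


R_bar = (1.127 + 2.28 + 2.806 + 2.17 + 2.279 + 1.458 + 0.974 + 1.989 + 1.794) / 9 = 1.8752222
sigma = R_bar / d2 = 1.8752222 / 1.128 = 1.662431
Cp = (USL - LSL)/(6*sigma) = (124.8 - 108.4)/(6*1.662431) = 1.6442
Cpu = (124.8 - 120.6)/(3*1.662431) = 0.8421
Cpl = (120.6 - 108.4)/(3*1.662431) = 2.4462
Cpk = min(Cpu, Cpl) = 0.8421

0.8421


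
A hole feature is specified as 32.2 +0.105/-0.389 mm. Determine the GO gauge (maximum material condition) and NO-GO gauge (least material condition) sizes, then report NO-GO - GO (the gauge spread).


GO = nominal - lower_tol (smallest hole = maximum material condition)
GO = 32.2 - 0.389 = 31.811
NO-GO = nominal + upper_tol (largest hole = least material condition)
NO-GO = 32.2 + 0.105 = 32.305
spread = NO-GO - GO = 32.305 - 31.811 = 0.4940

0.4940


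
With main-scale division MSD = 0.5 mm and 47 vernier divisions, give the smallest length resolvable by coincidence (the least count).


LC = MSD / n_div
= 0.5 / 47
= 0.0106

0.0106


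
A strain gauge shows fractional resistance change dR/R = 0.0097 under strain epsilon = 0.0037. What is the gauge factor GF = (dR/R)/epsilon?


GF = (dR/R) / epsilon
= 0.0097 / 0.0037
= 2.6216

2.6216


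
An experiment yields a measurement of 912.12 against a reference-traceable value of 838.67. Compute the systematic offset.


Systematic error = measured - true
= 912.12 - 838.67
= 73.4500

73.4500


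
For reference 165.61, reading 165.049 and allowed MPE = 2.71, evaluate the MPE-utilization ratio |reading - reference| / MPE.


e = indication - reference = 165.049 - 165.61 = -0.5610
|e| = 0.5610
ratio = |e| / MPE = 0.5610 / 2.71
ratio = 0.2070

0.2070


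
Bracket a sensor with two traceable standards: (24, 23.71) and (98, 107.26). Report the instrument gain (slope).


slope = (y2 - y1) / (x2 - x1)
= (107.26 - 23.71) / (98 - 24)
= 83.5500 / 74
= 1.1291

1.1291


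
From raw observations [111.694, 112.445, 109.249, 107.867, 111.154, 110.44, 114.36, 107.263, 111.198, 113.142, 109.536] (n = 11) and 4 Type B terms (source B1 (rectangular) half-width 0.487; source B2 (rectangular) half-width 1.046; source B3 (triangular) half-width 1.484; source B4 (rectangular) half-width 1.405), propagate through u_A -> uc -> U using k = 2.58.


mean = (111.694 + 112.445 + 109.249 + 107.867 + 111.154 + 110.44 + 114.36 + 107.263 + 111.198 + 113.142 + 109.536) / 11 = 110.7589091
s = sqrt(sum((x - mean)^2)/(n-1)) = 2.1719744
u_A = s / sqrt(n) = 2.1719744 / sqrt(11) = 0.65487492
u_B1 = 0.487 / sqrt(3) = 0.28116958
u_B2 = 1.046 / sqrt(3) = 0.60390838
u_B3 = 1.484 / sqrt(6) = 0.60584046
u_B4 = 1.405 / sqrt(3) = 0.81117713
uc = sqrt(0.65487492^2 + 0.28116958^2 + 0.60390838^2 + 0.60584046^2 + 0.81117713^2) = 1.3775608
U = k * uc = 2.58 * 1.3775608
U = 3.5541

3.5541


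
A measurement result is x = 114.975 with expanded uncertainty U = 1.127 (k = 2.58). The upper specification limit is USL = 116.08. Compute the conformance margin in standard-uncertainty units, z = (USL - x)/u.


u = U / k = 1.127 / 2.58 = 0.43682171
margin = |USL - x| = |116.08 - 114.975| = 1.105
z = margin / u = 1.105 / 0.43682171
z = 2.5296

2.5296


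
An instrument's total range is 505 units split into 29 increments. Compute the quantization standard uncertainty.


resolution = range / divisions
resolution = 505 / 29 = 17.413793
u_res = resolution / (2*sqrt(3))
u_res = 17.413793 / 3.4641016
u_res = 5.0269

5.0269


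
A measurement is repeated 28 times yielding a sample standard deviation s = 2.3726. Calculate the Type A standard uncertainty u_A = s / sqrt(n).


u_A = s / sqrt(n)
u_A = 2.3726 / sqrt(28)
u_A = 2.3726 / 5.2915026
u_A = 0.4484

0.4484


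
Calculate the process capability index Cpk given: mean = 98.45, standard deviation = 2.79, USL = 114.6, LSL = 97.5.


Cpu = (USL - mean) / (3*sigma) = (114.6 - 98.45) / (3*2.79) = 1.9295
Cpl = (mean - LSL) / (3*sigma) = (98.45 - 97.5) / (3*2.79) = 0.1135
Cpk = min(Cpu, Cpl) = 0.1135

0.1135


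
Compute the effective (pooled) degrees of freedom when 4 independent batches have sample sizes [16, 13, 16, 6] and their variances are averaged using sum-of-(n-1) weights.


nu = sum_i (n_i - 1)
nu = ((16 - 1) + (13 - 1) + (16 - 1) + (6 - 1))
nu = 15 + 12 + 15 + 5
nu = 47

47


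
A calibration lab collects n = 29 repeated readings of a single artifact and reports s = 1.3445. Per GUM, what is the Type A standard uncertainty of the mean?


u_A = s / sqrt(n)
u_A = 1.3445 / sqrt(29)
u_A = 1.3445 / 5.3851648
u_A = 0.2497

0.2497


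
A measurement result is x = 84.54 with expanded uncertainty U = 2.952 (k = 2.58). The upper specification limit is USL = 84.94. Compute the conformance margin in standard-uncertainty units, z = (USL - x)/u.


u = U / k = 2.952 / 2.58 = 1.144186
margin = |USL - x| = |84.94 - 84.54| = 0.4
z = margin / u = 0.4 / 1.144186
z = 0.3496

0.3496


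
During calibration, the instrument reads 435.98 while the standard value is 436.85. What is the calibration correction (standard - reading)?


Correction = standard - reading
= 436.85 - 435.98
= 0.8700

0.8700


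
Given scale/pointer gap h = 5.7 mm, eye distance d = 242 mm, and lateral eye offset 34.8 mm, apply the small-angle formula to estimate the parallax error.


error = h * offset / d
= 5.7 * 34.8 / 242
= 0.8197

0.8197


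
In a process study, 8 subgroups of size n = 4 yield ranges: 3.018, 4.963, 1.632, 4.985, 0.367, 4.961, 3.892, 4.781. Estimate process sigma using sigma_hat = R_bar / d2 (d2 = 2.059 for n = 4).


R_bar = (3.018 + 4.963 + 1.632 + 4.985 + 0.367 + 4.961 + 3.892 + 4.781) / 8
R_bar = 28.599 / 8 = 3.574875
sigma_hat = R_bar / d2 = 3.574875 / 2.059 = 1.7362

1.7362


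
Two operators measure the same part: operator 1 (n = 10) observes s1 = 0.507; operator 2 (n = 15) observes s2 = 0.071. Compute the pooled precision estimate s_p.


s_p = sqrt(((n1-1)*s1^2 + (n2-1)*s2^2) / (n1+n2-2))
numerator = (10-1)*0.507^2 + (15-1)*0.071^2 = 2.313441 + 0.070574 = 2.384015
denominator = 10 + 15 - 2 = 23
s_p^2 = 2.384015 / 23 = 0.10365283
s_p = sqrt(0.10365283) = 0.3220

0.3220


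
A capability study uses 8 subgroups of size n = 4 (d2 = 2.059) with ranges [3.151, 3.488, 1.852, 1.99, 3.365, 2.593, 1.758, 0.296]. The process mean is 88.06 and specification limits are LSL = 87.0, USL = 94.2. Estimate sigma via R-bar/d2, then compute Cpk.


R_bar = (3.151 + 3.488 + 1.852 + 1.99 + 3.365 + 2.593 + 1.758 + 0.296) / 8 = 2.311625
sigma = R_bar / d2 = 2.311625 / 2.059 = 1.1226931
Cp = (USL - LSL)/(6*sigma) = (94.2 - 87.0)/(6*1.1226931) = 1.0689
Cpu = (94.2 - 88.06)/(3*1.1226931) = 1.8230
Cpl = (88.06 - 87.0)/(3*1.1226931) = 0.3147
Cpk = min(Cpu, Cpl) = 0.3147

0.3147
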